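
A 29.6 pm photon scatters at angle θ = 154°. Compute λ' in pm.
34.2071 pm

Using the Compton scattering formula:
λ' = λ + Δλ = λ + λ_C(1 - cos θ)

Given:
- Initial wavelength λ = 29.6 pm
- Scattering angle θ = 154°
- Compton wavelength λ_C ≈ 2.4263 pm

Calculate the shift:
Δλ = 2.4263 × (1 - cos(154°))
Δλ = 2.4263 × 1.8988
Δλ = 4.6071 pm

Final wavelength:
λ' = 29.6 + 4.6071 = 34.2071 pm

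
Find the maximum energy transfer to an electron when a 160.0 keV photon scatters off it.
61.6126 keV

Maximum energy transfer occurs at θ = 180° (backscattering).

Initial photon: E₀ = 160.0 keV → λ₀ = 7.7490 pm

Maximum Compton shift (at 180°):
Δλ_max = 2λ_C = 2 × 2.4263 = 4.8526 pm

Final wavelength:
λ' = 7.7490 + 4.8526 = 12.6016 pm

Minimum photon energy (maximum energy to electron):
E'_min = hc/λ' = 98.3874 keV

Maximum electron kinetic energy:
K_max = E₀ - E'_min = 160.0000 - 98.3874 = 61.6126 keV

(Intermediate values are shown rounded; full precision is carried through to the final answer.)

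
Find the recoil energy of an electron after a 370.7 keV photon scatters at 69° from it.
117.7430 keV

By energy conservation: K_e = E_initial - E_final

First find the scattered photon energy:
Initial wavelength: λ = hc/E = 3.3446 pm
Compton shift: Δλ = λ_C(1 - cos(69°)) = 1.5568 pm
Final wavelength: λ' = 3.3446 + 1.5568 = 4.9014 pm
Final photon energy: E' = hc/λ' = 252.9570 keV

Electron kinetic energy:
K_e = E - E' = 370.7000 - 252.9570 = 117.7430 keV

(Intermediate values are shown rounded; full precision is carried through to the final answer.)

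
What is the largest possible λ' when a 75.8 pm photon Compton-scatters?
80.6526 pm (at θ = 180°)

The Compton shift is Δλ = λ_C(1 − cos θ).

Since cos θ ranges from −1 to 1, the factor (1 − cos θ) ranges from 0 to 2; the maximum shift occurs at θ = 180° (backscattering):
Δλ_max = 2λ_C = 2 × 2.4263 pm = 4.8526 pm

Maximum scattered wavelength:
λ'_max = λ₀ + Δλ_max = 75.8 + 4.8526 = 80.6526 pm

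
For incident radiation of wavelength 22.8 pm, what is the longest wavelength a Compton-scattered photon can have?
27.6526 pm (at θ = 180°)

The Compton shift is Δλ = λ_C(1 − cos θ).

Since cos θ ranges from −1 to 1, the factor (1 − cos θ) ranges from 0 to 2; the maximum shift occurs at θ = 180° (backscattering):
Δλ_max = 2λ_C = 2 × 2.4263 pm = 4.8526 pm

Maximum scattered wavelength:
λ'_max = λ₀ + Δλ_max = 22.8 + 4.8526 = 27.6526 pm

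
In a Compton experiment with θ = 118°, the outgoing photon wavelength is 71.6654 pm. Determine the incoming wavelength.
68.1000 pm

From λ' = λ + Δλ, we have λ = λ' - Δλ

First calculate the Compton shift:
Δλ = λ_C(1 - cos θ)
Δλ = 2.4263 × (1 - cos(118°))
Δλ = 2.4263 × 1.4695
Δλ = 3.5654 pm

Initial wavelength:
λ = λ' - Δλ
λ = 71.6654 - 3.5654
λ = 68.1000 pm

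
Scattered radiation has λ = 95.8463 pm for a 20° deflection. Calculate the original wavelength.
95.7000 pm

From λ' = λ + Δλ, we have λ = λ' - Δλ

First calculate the Compton shift:
Δλ = λ_C(1 - cos θ)
Δλ = 2.4263 × (1 - cos(20°))
Δλ = 2.4263 × 0.0603
Δλ = 0.1463 pm

Initial wavelength:
λ = λ' - Δλ
λ = 95.8463 - 0.1463
λ = 95.7000 pm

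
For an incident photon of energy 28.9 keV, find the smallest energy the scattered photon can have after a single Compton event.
25.9633 keV (at θ = 180°)

The scattered photon has minimum energy when its wavelength is maximum, i.e., when the Compton shift Δλ = λ_C(1 − cos θ) is maximum. This occurs at θ = 180° (backscattering), giving Δλ_max = 2λ_C = 4.8526 pm.

Initial wavelength: λ₀ = hc/E₀ = 42.9011 pm
Maximum final wavelength: λ'_max = λ₀ + 2λ_C = 42.9011 + 4.8526 = 47.7537 pm
Minimum final energy: E'_min = hc/λ'_max = 25.9633 keV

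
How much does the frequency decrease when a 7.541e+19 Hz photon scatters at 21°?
2.938e+18 Hz (decrease)

Convert frequency to wavelength (c = 299792458 m/s):
λ₀ = c/f₀ = 299792458/7.541e+19 = 3.9755000e-12 m = 3.9755 pm

Calculate Compton shift:
Δλ = λ_C(1 - cos(21°)) = 0.1612 pm

Final wavelength:
λ' = λ₀ + Δλ = 3.9755 + 0.1612 = 4.1367 pm

Final frequency:
f' = c/λ' = 299792458/4.1366545e-12 = 7.2472201e+19 Hz

Frequency shift (decrease):
Δf = f₀ - f' = 7.541e+19 - 7.2472201e+19 = 2.938e+18 Hz

(Intermediate values are shown rounded; full precision is carried through to the final answer.)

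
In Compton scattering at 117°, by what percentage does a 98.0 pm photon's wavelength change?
3.5998%

Calculate the Compton shift:
Δλ = λ_C(1 - cos(117°))
Δλ = 2.4263 × (1 - cos(117°))
Δλ = 2.4263 × 1.4540
Δλ = 3.5278 pm

Percentage change:
(Δλ/λ₀) × 100 = (3.5278/98.0) × 100
= 3.5998%

(Intermediate values are shown rounded; full precision is carried through to the final answer.)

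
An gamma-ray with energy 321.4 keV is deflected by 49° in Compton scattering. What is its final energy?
264.2383 keV

First convert energy to wavelength:
λ = hc/E, with hc ≈ 1239.842 keV·pm (i.e. 1239.842 eV·nm)

For E = 321.4 keV = 321400 eV:
λ = 1239.842 keV·pm / 321.4 keV
λ = 3.8576 pm

Calculate the Compton shift:
Δλ = λ_C(1 - cos(49°)) = 2.4263 × 0.3439
Δλ = 0.8345 pm

Final wavelength:
λ' = 3.8576 + 0.8345 = 4.6921 pm

Final energy:
E' = hc/λ' = 1239.842 / 4.6921 = 264.2383 keV

(Intermediate values are shown rounded; full precision is carried through to the final answer.)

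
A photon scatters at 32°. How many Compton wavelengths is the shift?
0.1520 λ_C

The Compton shift formula is:
Δλ = λ_C(1 - cos θ)

Dividing both sides by λ_C:
Δλ/λ_C = 1 - cos θ

For θ = 32°:
Δλ/λ_C = 1 - cos(32°)
Δλ/λ_C = 1 - 0.8480
Δλ/λ_C = 0.1520

This means the shift is 0.1520 × λ_C = 0.3687 pm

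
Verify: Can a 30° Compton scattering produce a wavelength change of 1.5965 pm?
No, inconsistent

Calculate the expected shift for θ = 30°:

Δλ_expected = λ_C(1 - cos(30°))
Δλ_expected = 2.4263 × (1 - cos(30°))
Δλ_expected = 2.4263 × 0.1340
Δλ_expected = 0.3251 pm

Given shift: 1.5965 pm
Expected shift: 0.3251 pm
Difference: 1.2714 pm

The values do not match. The given shift corresponds to θ ≈ 70.0°, not 30°.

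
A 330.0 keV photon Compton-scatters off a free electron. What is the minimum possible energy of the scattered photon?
144.0050 keV (at θ = 180°)

The scattered photon has minimum energy when its wavelength is maximum, i.e., when the Compton shift Δλ = λ_C(1 − cos θ) is maximum. This occurs at θ = 180° (backscattering), giving Δλ_max = 2λ_C = 4.8526 pm.

Initial wavelength: λ₀ = hc/E₀ = 3.7571 pm
Maximum final wavelength: λ'_max = λ₀ + 2λ_C = 3.7571 + 4.8526 = 8.6097 pm
Minimum final energy: E'_min = hc/λ'_max = 144.0050 keV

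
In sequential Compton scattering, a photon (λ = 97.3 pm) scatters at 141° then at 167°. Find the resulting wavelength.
106.4023 pm

Apply Compton shift twice:

First scattering at θ₁ = 141°:
Δλ₁ = λ_C(1 - cos(141°))
Δλ₁ = 2.4263 × 1.7771
Δλ₁ = 4.3119 pm

After first scattering:
λ₁ = 97.3 + 4.3119 = 101.6119 pm

Second scattering at θ₂ = 167°:
Δλ₂ = λ_C(1 - cos(167°))
Δλ₂ = 2.4263 × 1.9744
Δλ₂ = 4.7904 pm

Final wavelength:
λ₂ = 101.6119 + 4.7904 = 106.4023 pm

Total shift: Δλ_total = 4.3119 + 4.7904 = 9.1023 pm

(Intermediate values are shown rounded; full precision is carried through to the final answer.)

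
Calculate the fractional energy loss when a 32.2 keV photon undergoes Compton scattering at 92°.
0.0612 (or 6.12%)

Calculate initial and final photon energies:

Initial: E₀ = 32.2 keV → λ₀ = 38.5044 pm
Compton shift: Δλ = 2.5110 pm
Final wavelength: λ' = 41.0154 pm
Final energy: E' = 30.2287 keV

Fractional energy loss:
(E₀ - E')/E₀ = (32.2000 - 30.2287)/32.2000
= 1.9713/32.2000
= 0.0612
= 6.12%

(Intermediate values are shown rounded; full precision is carried through to the final answer.)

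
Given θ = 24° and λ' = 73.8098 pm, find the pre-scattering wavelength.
73.6000 pm

From λ' = λ + Δλ, we have λ = λ' - Δλ

First calculate the Compton shift:
Δλ = λ_C(1 - cos θ)
Δλ = 2.4263 × (1 - cos(24°))
Δλ = 2.4263 × 0.0865
Δλ = 0.2098 pm

Initial wavelength:
λ = λ' - Δλ
λ = 73.8098 - 0.2098
λ = 73.6000 pm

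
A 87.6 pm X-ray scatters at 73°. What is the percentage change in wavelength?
1.9600%

Calculate the Compton shift:
Δλ = λ_C(1 - cos(73°))
Δλ = 2.4263 × (1 - cos(73°))
Δλ = 2.4263 × 0.7076
Δλ = 1.7169 pm

Percentage change:
(Δλ/λ₀) × 100 = (1.7169/87.6) × 100
= 1.9600%

(Intermediate values are shown rounded; full precision is carried through to the final answer.)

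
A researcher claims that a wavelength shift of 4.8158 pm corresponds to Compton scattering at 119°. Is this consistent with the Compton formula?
No, inconsistent

Calculate the expected shift for θ = 119°:

Δλ_expected = λ_C(1 - cos(119°))
Δλ_expected = 2.4263 × (1 - cos(119°))
Δλ_expected = 2.4263 × 1.4848
Δλ_expected = 3.6026 pm

Given shift: 4.8158 pm
Expected shift: 3.6026 pm
Difference: 1.2132 pm

The values do not match. The given shift corresponds to θ ≈ 170.0°, not 119°.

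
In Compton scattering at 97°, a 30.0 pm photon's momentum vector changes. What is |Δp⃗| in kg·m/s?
3.1732e-23 kg·m/s

Photon momentum magnitude is p = h/λ.

Initial momentum:
p₀ = h/λ = 6.6261e-34/3.0000e-11 = 2.2087e-23 kg·m/s

After scattering:
λ' = λ + Δλ = 30.0 + 2.7220 = 32.7220 pm
p' = h/λ' = 6.6261e-34/3.2722e-11 = 2.0250e-23 kg·m/s

Momentum is a vector; the scattered photon's direction makes angle θ = 97° with the incident direction. The magnitude of the vector change Δp⃗ = p⃗₀ − p⃗' is found from the law of cosines:
|Δp⃗|² = p₀² + p'² − 2p₀p'cos θ
|Δp⃗|² = (2.2087e-23)² + (2.0250e-23)² − 2·2.2087e-23·2.0250e-23·cos(97°)
|Δp⃗| = 3.1732e-23 kg·m/s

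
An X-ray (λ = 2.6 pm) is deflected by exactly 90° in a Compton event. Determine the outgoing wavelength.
5.0263 pm

Using the Compton formula: λ' = λ + λ_C(1 − cos θ)

For θ = 90°, cos θ = 0 (exact) = 0.0000, so:
1 − cos 90° = 1 − (0) = 1.0000

Δλ = λ_C × 1.0000 = 2.4263 × 1.0000 = 2.4263 pm

λ' = 2.6 + 2.4263 = 5.0263 pm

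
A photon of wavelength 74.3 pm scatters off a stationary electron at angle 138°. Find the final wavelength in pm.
78.5294 pm

Using the Compton scattering formula:
λ' = λ + Δλ = λ + λ_C(1 - cos θ)

Given:
- Initial wavelength λ = 74.3 pm
- Scattering angle θ = 138°
- Compton wavelength λ_C ≈ 2.4263 pm

Calculate the shift:
Δλ = 2.4263 × (1 - cos(138°))
Δλ = 2.4263 × 1.7431
Δλ = 4.2294 pm

Final wavelength:
λ' = 74.3 + 4.2294 = 78.5294 pm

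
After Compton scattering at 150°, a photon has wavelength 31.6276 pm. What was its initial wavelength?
27.1000 pm

From λ' = λ + Δλ, we have λ = λ' - Δλ

First calculate the Compton shift:
Δλ = λ_C(1 - cos θ)
Δλ = 2.4263 × (1 - cos(150°))
Δλ = 2.4263 × 1.8660
Δλ = 4.5276 pm

Initial wavelength:
λ = λ' - Δλ
λ = 31.6276 - 4.5276
λ = 27.1000 pm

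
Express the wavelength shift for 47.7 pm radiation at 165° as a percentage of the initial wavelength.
9.9999%

Calculate the Compton shift:
Δλ = λ_C(1 - cos(165°))
Δλ = 2.4263 × (1 - cos(165°))
Δλ = 2.4263 × 1.9659
Δλ = 4.7699 pm

Percentage change:
(Δλ/λ₀) × 100 = (4.7699/47.7) × 100
= 9.9999%

(Intermediate values are shown rounded; full precision is carried through to the final answer.)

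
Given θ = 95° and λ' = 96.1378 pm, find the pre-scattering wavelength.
93.5000 pm

From λ' = λ + Δλ, we have λ = λ' - Δλ

First calculate the Compton shift:
Δλ = λ_C(1 - cos θ)
Δλ = 2.4263 × (1 - cos(95°))
Δλ = 2.4263 × 1.0872
Δλ = 2.6378 pm

Initial wavelength:
λ = λ' - Δλ
λ = 96.1378 - 2.6378
λ = 93.5000 pm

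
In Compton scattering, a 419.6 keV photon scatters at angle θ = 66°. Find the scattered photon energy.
282.1504 keV

First convert energy to wavelength:
λ = hc/E, with hc ≈ 1239.842 keV·pm (i.e. 1239.842 eV·nm)

For E = 419.6 keV = 419600 eV:
λ = 1239.842 keV·pm / 419.6 keV
λ = 2.9548 pm

Calculate the Compton shift:
Δλ = λ_C(1 - cos(66°)) = 2.4263 × 0.5933
Δλ = 1.4394 pm

Final wavelength:
λ' = 2.9548 + 1.4394 = 4.3943 pm

Final energy:
E' = hc/λ' = 1239.842 / 4.3943 = 282.1504 keV

(Intermediate values are shown rounded; full precision is carried through to the final answer.)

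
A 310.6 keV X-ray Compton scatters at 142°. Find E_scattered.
148.8400 keV

First convert energy to wavelength:
λ = hc/E, with hc ≈ 1239.842 keV·pm (i.e. 1239.842 eV·nm)

For E = 310.6 keV = 310600 eV:
λ = 1239.842 keV·pm / 310.6 keV
λ = 3.9918 pm

Calculate the Compton shift:
Δλ = λ_C(1 - cos(142°)) = 2.4263 × 1.7880
Δλ = 4.3383 pm

Final wavelength:
λ' = 3.9918 + 4.3383 = 8.3300 pm

Final energy:
E' = hc/λ' = 1239.842 / 8.3300 = 148.8400 keV

(Intermediate values are shown rounded; full precision is carried through to the final answer.)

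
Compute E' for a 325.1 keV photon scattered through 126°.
161.7287 keV

First convert energy to wavelength:
λ = hc/E, with hc ≈ 1239.842 keV·pm (i.e. 1239.842 eV·nm)

For E = 325.1 keV = 325100 eV:
λ = 1239.842 keV·pm / 325.1 keV
λ = 3.8137 pm

Calculate the Compton shift:
Δλ = λ_C(1 - cos(126°)) = 2.4263 × 1.5878
Δλ = 3.8525 pm

Final wavelength:
λ' = 3.8137 + 3.8525 = 7.6662 pm

Final energy:
E' = hc/λ' = 1239.842 / 7.6662 = 161.7287 keV

(Intermediate values are shown rounded; full precision is carried through to the final answer.)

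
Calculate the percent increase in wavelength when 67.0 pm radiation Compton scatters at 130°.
5.9491%

Calculate the Compton shift:
Δλ = λ_C(1 - cos(130°))
Δλ = 2.4263 × (1 - cos(130°))
Δλ = 2.4263 × 1.6428
Δλ = 3.9859 pm

Percentage change:
(Δλ/λ₀) × 100 = (3.9859/67.0) × 100
= 5.9491%

(Intermediate values are shown rounded; full precision is carried through to the final answer.)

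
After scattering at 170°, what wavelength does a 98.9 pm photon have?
103.7158 pm

Using the Compton scattering formula:
λ' = λ + Δλ = λ + λ_C(1 - cos θ)

Given:
- Initial wavelength λ = 98.9 pm
- Scattering angle θ = 170°
- Compton wavelength λ_C ≈ 2.4263 pm

Calculate the shift:
Δλ = 2.4263 × (1 - cos(170°))
Δλ = 2.4263 × 1.9848
Δλ = 4.8158 pm

Final wavelength:
λ' = 98.9 + 4.8158 = 103.7158 pm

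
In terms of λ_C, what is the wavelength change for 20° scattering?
0.0603 λ_C

The Compton shift formula is:
Δλ = λ_C(1 - cos θ)

Dividing both sides by λ_C:
Δλ/λ_C = 1 - cos θ

For θ = 20°:
Δλ/λ_C = 1 - cos(20°)
Δλ/λ_C = 1 - 0.9397
Δλ/λ_C = 0.0603

This means the shift is 0.0603 × λ_C = 0.1463 pm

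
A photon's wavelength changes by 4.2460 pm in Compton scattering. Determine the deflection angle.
138.59°

From the Compton formula Δλ = λ_C(1 - cos θ), we can solve for θ:

cos θ = 1 - Δλ/λ_C

Given:
- Δλ = 4.2460 pm
- λ_C = h/(m_e·c) ≈ 2.42631024 pm

cos θ = 1 - 4.2460/2.42631024
cos θ = 1 - 1.749982
cos θ = -0.749982

θ = arccos(-0.749982)
θ = 138.59°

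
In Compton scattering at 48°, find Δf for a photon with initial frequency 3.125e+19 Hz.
2.413e+18 Hz (decrease)

Convert frequency to wavelength (c = 299792458 m/s):
λ₀ = c/f₀ = 299792458/3.125e+19 = 9.5933587e-12 m = 9.5934 pm

Calculate Compton shift:
Δλ = λ_C(1 - cos(48°)) = 0.8028 pm

Final wavelength:
λ' = λ₀ + Δλ = 9.5934 + 0.8028 = 10.3962 pm

Final frequency:
f' = c/λ' = 299792458/1.0396150e-11 = 2.8836872e+19 Hz

Frequency shift (decrease):
Δf = f₀ - f' = 3.125e+19 - 2.8836872e+19 = 2.413e+18 Hz

(Intermediate values are shown rounded; full precision is carried through to the final answer.)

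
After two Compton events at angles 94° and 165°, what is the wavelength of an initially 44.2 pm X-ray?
51.5655 pm

Apply Compton shift twice:

First scattering at θ₁ = 94°:
Δλ₁ = λ_C(1 - cos(94°))
Δλ₁ = 2.4263 × 1.0698
Δλ₁ = 2.5956 pm

After first scattering:
λ₁ = 44.2 + 2.5956 = 46.7956 pm

Second scattering at θ₂ = 165°:
Δλ₂ = λ_C(1 - cos(165°))
Δλ₂ = 2.4263 × 1.9659
Δλ₂ = 4.7699 pm

Final wavelength:
λ₂ = 46.7956 + 4.7699 = 51.5655 pm

Total shift: Δλ_total = 2.5956 + 4.7699 = 7.3655 pm

(Intermediate values are shown rounded; full precision is carried through to the final answer.)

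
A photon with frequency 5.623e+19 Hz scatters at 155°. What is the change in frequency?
2.612e+19 Hz (decrease)

Convert frequency to wavelength (c = 299792458 m/s):
λ₀ = c/f₀ = 299792458/5.623e+19 = 5.3315394e-12 m = 5.3315 pm

Calculate Compton shift:
Δλ = λ_C(1 - cos(155°)) = 4.6253 pm

Final wavelength:
λ' = λ₀ + Δλ = 5.3315 + 4.6253 = 9.9568 pm

Final frequency:
f' = c/λ' = 299792458/9.9568335e-12 = 3.0109217e+19 Hz

Frequency shift (decrease):
Δf = f₀ - f' = 5.623e+19 - 3.0109217e+19 = 2.612e+19 Hz

(Intermediate values are shown rounded; full precision is carried through to the final answer.)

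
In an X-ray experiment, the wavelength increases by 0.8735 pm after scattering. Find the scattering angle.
50.21°

From the Compton formula Δλ = λ_C(1 - cos θ), we can solve for θ:

cos θ = 1 - Δλ/λ_C

Given:
- Δλ = 0.8735 pm
- λ_C = h/(m_e·c) ≈ 2.42631024 pm

cos θ = 1 - 0.8735/2.42631024
cos θ = 1 - 0.360012
cos θ = 0.639988

θ = arccos(0.639988)
θ = 50.21°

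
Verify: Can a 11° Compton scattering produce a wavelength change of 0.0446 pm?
Yes, consistent

Calculate the expected shift for θ = 11°:

Δλ_expected = λ_C(1 - cos(11°))
Δλ_expected = 2.4263 × (1 - cos(11°))
Δλ_expected = 2.4263 × 0.0184
Δλ_expected = 0.0446 pm

Given shift: 0.0446 pm
Expected shift: 0.0446 pm
Difference: 0.0000 pm

The values match. This is consistent with Compton scattering at the stated angle.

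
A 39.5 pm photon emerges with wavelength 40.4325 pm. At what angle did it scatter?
52.00°

First find the wavelength shift:
Δλ = λ' - λ = 40.4325 - 39.5 = 0.9325 pm

Using Δλ = λ_C(1 - cos θ), with λ_C = h/(m_e·c) ≈ 2.42631024 pm:
cos θ = 1 - Δλ/λ_C
cos θ = 1 - 0.9325/2.42631024
cos θ = 0.615672

θ = arccos(0.615672)
θ = 52.00°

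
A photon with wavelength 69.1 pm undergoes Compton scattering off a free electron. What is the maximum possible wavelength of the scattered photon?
73.9526 pm (at θ = 180°)

The Compton shift is Δλ = λ_C(1 − cos θ).

Since cos θ ranges from −1 to 1, the factor (1 − cos θ) ranges from 0 to 2; the maximum shift occurs at θ = 180° (backscattering):
Δλ_max = 2λ_C = 2 × 2.4263 pm = 4.8526 pm

Maximum scattered wavelength:
λ'_max = λ₀ + Δλ_max = 69.1 + 4.8526 = 73.9526 pm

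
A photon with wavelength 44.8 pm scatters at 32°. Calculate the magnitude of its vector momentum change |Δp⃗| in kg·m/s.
8.1211e-24 kg·m/s

Photon momentum magnitude is p = h/λ.

Initial momentum:
p₀ = h/λ = 6.6261e-34/4.4800e-11 = 1.4790e-23 kg·m/s

After scattering:
λ' = λ + Δλ = 44.8 + 0.3687 = 45.1687 pm
p' = h/λ' = 6.6261e-34/4.5169e-11 = 1.4670e-23 kg·m/s

Momentum is a vector; the scattered photon's direction makes angle θ = 32° with the incident direction. The magnitude of the vector change Δp⃗ = p⃗₀ − p⃗' is found from the law of cosines:
|Δp⃗|² = p₀² + p'² − 2p₀p'cos θ
|Δp⃗|² = (1.4790e-23)² + (1.4670e-23)² − 2·1.4790e-23·1.4670e-23·cos(32°)
|Δp⃗| = 8.1211e-24 kg·m/s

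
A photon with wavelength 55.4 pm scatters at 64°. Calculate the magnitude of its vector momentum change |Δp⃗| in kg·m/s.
1.2526e-23 kg·m/s

Photon momentum magnitude is p = h/λ.

Initial momentum:
p₀ = h/λ = 6.6261e-34/5.5400e-11 = 1.1960e-23 kg·m/s

After scattering:
λ' = λ + Δλ = 55.4 + 1.3627 = 56.7627 pm
p' = h/λ' = 6.6261e-34/5.6763e-11 = 1.1673e-23 kg·m/s

Momentum is a vector; the scattered photon's direction makes angle θ = 64° with the incident direction. The magnitude of the vector change Δp⃗ = p⃗₀ − p⃗' is found from the law of cosines:
|Δp⃗|² = p₀² + p'² − 2p₀p'cos θ
|Δp⃗|² = (1.1960e-23)² + (1.1673e-23)² − 2·1.1960e-23·1.1673e-23·cos(64°)
|Δp⃗| = 1.2526e-23 kg·m/s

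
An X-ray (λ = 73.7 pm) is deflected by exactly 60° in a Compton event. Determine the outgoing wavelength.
74.9132 pm

Using the Compton formula: λ' = λ + λ_C(1 − cos θ)

For θ = 60°, cos θ = 1/2 (exact) = 0.5000, so:
1 − cos 60° = 1 − (1/2) = 0.5000

Δλ = λ_C × 0.5000 = 2.4263 × 0.5000 = 1.2132 pm

λ' = 73.7 + 1.2132 = 74.9132 pm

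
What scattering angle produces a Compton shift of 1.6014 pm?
70.12°

From the Compton formula Δλ = λ_C(1 - cos θ), we can solve for θ:

cos θ = 1 - Δλ/λ_C

Given:
- Δλ = 1.6014 pm
- λ_C = h/(m_e·c) ≈ 2.42631024 pm

cos θ = 1 - 1.6014/2.42631024
cos θ = 1 - 0.660015
cos θ = 0.339985

θ = arccos(0.339985)
θ = 70.12°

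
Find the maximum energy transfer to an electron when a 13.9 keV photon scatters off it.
0.7172 keV

Maximum energy transfer occurs at θ = 180° (backscattering).

Initial photon: E₀ = 13.9 keV → λ₀ = 89.1973 pm

Maximum Compton shift (at 180°):
Δλ_max = 2λ_C = 2 × 2.4263 = 4.8526 pm

Final wavelength:
λ' = 89.1973 + 4.8526 = 94.0499 pm

Minimum photon energy (maximum energy to electron):
E'_min = hc/λ' = 13.1828 keV

Maximum electron kinetic energy:
K_max = E₀ - E'_min = 13.9000 - 13.1828 = 0.7172 keV

(Intermediate values are shown rounded; full precision is carried through to the final answer.)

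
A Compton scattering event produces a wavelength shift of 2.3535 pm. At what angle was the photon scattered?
88.28°

From the Compton formula Δλ = λ_C(1 - cos θ), we can solve for θ:

cos θ = 1 - Δλ/λ_C

Given:
- Δλ = 2.3535 pm
- λ_C = h/(m_e·c) ≈ 2.42631024 pm

cos θ = 1 - 2.3535/2.42631024
cos θ = 1 - 0.969991
cos θ = 0.030009

θ = arccos(0.030009)
θ = 88.28°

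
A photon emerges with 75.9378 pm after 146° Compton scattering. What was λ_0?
71.5000 pm

From λ' = λ + Δλ, we have λ = λ' - Δλ

First calculate the Compton shift:
Δλ = λ_C(1 - cos θ)
Δλ = 2.4263 × (1 - cos(146°))
Δλ = 2.4263 × 1.8290
Δλ = 4.4378 pm

Initial wavelength:
λ = λ' - Δλ
λ = 75.9378 - 4.4378
λ = 71.5000 pm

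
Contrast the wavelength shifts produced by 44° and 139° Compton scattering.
139° produces the larger shift by a factor of 6.252

Calculate both shifts using Δλ = λ_C(1 - cos θ):

For θ₁ = 44°:
Δλ₁ = 2.4263 × (1 - cos(44°))
Δλ₁ = 2.4263 × 0.2807
Δλ₁ = 0.6810 pm

For θ₂ = 139°:
Δλ₂ = 2.4263 × (1 - cos(139°))
Δλ₂ = 2.4263 × 1.7547
Δλ₂ = 4.2575 pm

The 139° angle produces the larger shift.
Ratio: 4.2575/0.6810 = 6.252

(Intermediate values are shown rounded; full precision is carried through to the final answer.)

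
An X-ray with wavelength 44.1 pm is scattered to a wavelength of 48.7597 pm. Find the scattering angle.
157.00°

First find the wavelength shift:
Δλ = λ' - λ = 48.7597 - 44.1 = 4.6597 pm

Using Δλ = λ_C(1 - cos θ), with λ_C = h/(m_e·c) ≈ 2.42631024 pm:
cos θ = 1 - Δλ/λ_C
cos θ = 1 - 4.6597/2.42631024
cos θ = -0.920488

θ = arccos(-0.920488)
θ = 157.00°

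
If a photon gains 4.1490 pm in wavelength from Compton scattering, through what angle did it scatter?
135.24°

From the Compton formula Δλ = λ_C(1 - cos θ), we can solve for θ:

cos θ = 1 - Δλ/λ_C

Given:
- Δλ = 4.1490 pm
- λ_C = h/(m_e·c) ≈ 2.42631024 pm

cos θ = 1 - 4.1490/2.42631024
cos θ = 1 - 1.710004
cos θ = -0.710004

θ = arccos(-0.710004)
θ = 135.24°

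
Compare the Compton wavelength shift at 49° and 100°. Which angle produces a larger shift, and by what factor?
100° produces the larger shift by a factor of 3.412

Calculate both shifts using Δλ = λ_C(1 - cos θ):

For θ₁ = 49°:
Δλ₁ = 2.4263 × (1 - cos(49°))
Δλ₁ = 2.4263 × 0.3439
Δλ₁ = 0.8345 pm

For θ₂ = 100°:
Δλ₂ = 2.4263 × (1 - cos(100°))
Δλ₂ = 2.4263 × 1.1736
Δλ₂ = 2.8476 pm

The 100° angle produces the larger shift.
Ratio: 2.8476/0.8345 = 3.412

(Intermediate values are shown rounded; full precision is carried through to the final answer.)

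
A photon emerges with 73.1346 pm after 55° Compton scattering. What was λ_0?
72.1000 pm

From λ' = λ + Δλ, we have λ = λ' - Δλ

First calculate the Compton shift:
Δλ = λ_C(1 - cos θ)
Δλ = 2.4263 × (1 - cos(55°))
Δλ = 2.4263 × 0.4264
Δλ = 1.0346 pm

Initial wavelength:
λ = λ' - Δλ
λ = 73.1346 - 1.0346
λ = 72.1000 pm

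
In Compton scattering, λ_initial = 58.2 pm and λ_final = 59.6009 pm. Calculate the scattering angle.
65.00°

First find the wavelength shift:
Δλ = λ' - λ = 59.6009 - 58.2 = 1.4009 pm

Using Δλ = λ_C(1 - cos θ), with λ_C = h/(m_e·c) ≈ 2.42631024 pm:
cos θ = 1 - Δλ/λ_C
cos θ = 1 - 1.4009/2.42631024
cos θ = 0.422621

θ = arccos(0.422621)
θ = 65.00°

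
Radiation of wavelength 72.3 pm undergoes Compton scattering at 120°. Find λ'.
75.9395 pm

Using the Compton formula: λ' = λ + λ_C(1 − cos θ)

For θ = 120°, cos θ = -1/2 (exact) = -0.5000, so:
1 − cos 120° = 1 − (-1/2) = 1.5000

Δλ = λ_C × 1.5000 = 2.4263 × 1.5000 = 3.6395 pm

λ' = 72.3 + 3.6395 = 75.9395 pm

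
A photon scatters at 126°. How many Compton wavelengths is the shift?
1.5878 λ_C

The Compton shift formula is:
Δλ = λ_C(1 - cos θ)

Dividing both sides by λ_C:
Δλ/λ_C = 1 - cos θ

For θ = 126°:
Δλ/λ_C = 1 - cos(126°)
Δλ/λ_C = 1 - -0.5878
Δλ/λ_C = 1.5878

This means the shift is 1.5878 × λ_C = 3.8525 pm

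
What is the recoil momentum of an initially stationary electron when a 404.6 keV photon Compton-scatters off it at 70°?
2.1433e-22 kg·m/s

The electron is initially at rest, so by conservation of momentum:
p⃗_e = p⃗₀ − p⃗'  (incident photon momentum minus scattered photon momentum)

Photon momentum magnitudes (p = h/λ = E/c):
λ₀ = hc/E₀ = 3.0644 pm → p₀ = h/λ₀ = 2.1623e-22 kg·m/s
Δλ = λ_C(1 − cos 70°) = 1.5965 pm
λ' = 4.6608 pm → p' = h/λ' = 1.4217e-22 kg·m/s

The scattered photon makes angle θ = 70° with the incident direction, so by the law of cosines:
|p⃗_e|² = p₀² + p'² − 2p₀p'cos θ
|p⃗_e|² = (2.1623e-22)² + (1.4217e-22)² − 2·2.1623e-22·1.4217e-22·cos(70°)
|p⃗_e| = 2.1433e-22 kg·m/s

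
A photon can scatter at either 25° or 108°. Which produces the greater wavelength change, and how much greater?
108° produces the larger shift by a factor of 13.971

Calculate both shifts using Δλ = λ_C(1 - cos θ):

For θ₁ = 25°:
Δλ₁ = 2.4263 × (1 - cos(25°))
Δλ₁ = 2.4263 × 0.0937
Δλ₁ = 0.2273 pm

For θ₂ = 108°:
Δλ₂ = 2.4263 × (1 - cos(108°))
Δλ₂ = 2.4263 × 1.3090
Δλ₂ = 3.1761 pm

The 108° angle produces the larger shift.
Ratio: 3.1761/0.2273 = 13.971

(Intermediate values are shown rounded; full precision is carried through to the final answer.)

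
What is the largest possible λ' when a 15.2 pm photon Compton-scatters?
20.0526 pm (at θ = 180°)

The Compton shift is Δλ = λ_C(1 − cos θ).

Since cos θ ranges from −1 to 1, the factor (1 − cos θ) ranges from 0 to 2; the maximum shift occurs at θ = 180° (backscattering):
Δλ_max = 2λ_C = 2 × 2.4263 pm = 4.8526 pm

Maximum scattered wavelength:
λ'_max = λ₀ + Δλ_max = 15.2 + 4.8526 = 20.0526 pm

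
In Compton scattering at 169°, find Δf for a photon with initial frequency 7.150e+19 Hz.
3.819e+19 Hz (decrease)

Convert frequency to wavelength (c = 299792458 m/s):
λ₀ = c/f₀ = 299792458/7.150e+19 = 4.1929015e-12 m = 4.1929 pm

Calculate Compton shift:
Δλ = λ_C(1 - cos(169°)) = 4.8080 pm

Final wavelength:
λ' = λ₀ + Δλ = 4.1929 + 4.8080 = 9.0009 pm

Final frequency:
f' = c/λ' = 299792458/9.0009438e-12 = 3.3306780e+19 Hz

Frequency shift (decrease):
Δf = f₀ - f' = 7.150e+19 - 3.3306780e+19 = 3.819e+19 Hz

(Intermediate values are shown rounded; full precision is carried through to the final answer.)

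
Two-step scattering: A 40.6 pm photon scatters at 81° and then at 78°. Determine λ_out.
44.5686 pm

Apply Compton shift twice:

First scattering at θ₁ = 81°:
Δλ₁ = λ_C(1 - cos(81°))
Δλ₁ = 2.4263 × 0.8436
Δλ₁ = 2.0468 pm

After first scattering:
λ₁ = 40.6 + 2.0468 = 42.6468 pm

Second scattering at θ₂ = 78°:
Δλ₂ = λ_C(1 - cos(78°))
Δλ₂ = 2.4263 × 0.7921
Δλ₂ = 1.9219 pm

Final wavelength:
λ₂ = 42.6468 + 1.9219 = 44.5686 pm

Total shift: Δλ_total = 2.0468 + 1.9219 = 3.9686 pm

(Intermediate values are shown rounded; full precision is carried through to the final answer.)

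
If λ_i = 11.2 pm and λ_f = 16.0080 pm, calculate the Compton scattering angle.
168.99°

First find the wavelength shift:
Δλ = λ' - λ = 16.0080 - 11.2 = 4.8080 pm

Using Δλ = λ_C(1 - cos θ), with λ_C = h/(m_e·c) ≈ 2.42631024 pm:
cos θ = 1 - Δλ/λ_C
cos θ = 1 - 4.8080/2.42631024
cos θ = -0.981610

θ = arccos(-0.981610)
θ = 168.99°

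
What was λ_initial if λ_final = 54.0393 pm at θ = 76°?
52.2000 pm

From λ' = λ + Δλ, we have λ = λ' - Δλ

First calculate the Compton shift:
Δλ = λ_C(1 - cos θ)
Δλ = 2.4263 × (1 - cos(76°))
Δλ = 2.4263 × 0.7581
Δλ = 1.8393 pm

Initial wavelength:
λ = λ' - Δλ
λ = 54.0393 - 1.8393
λ = 52.2000 pm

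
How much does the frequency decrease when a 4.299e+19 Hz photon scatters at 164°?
1.744e+19 Hz (decrease)

Convert frequency to wavelength (c = 299792458 m/s):
λ₀ = c/f₀ = 299792458/4.299e+19 = 6.9735394e-12 m = 6.9735 pm

Calculate Compton shift:
Δλ = λ_C(1 - cos(164°)) = 4.7586 pm

Final wavelength:
λ' = λ₀ + Δλ = 6.9735 + 4.7586 = 11.7322 pm

Final frequency:
f' = c/λ' = 299792458/1.1732169e-11 = 2.5553030e+19 Hz

Frequency shift (decrease):
Δf = f₀ - f' = 4.299e+19 - 2.5553030e+19 = 1.744e+19 Hz

(Intermediate values are shown rounded; full precision is carried through to the final answer.)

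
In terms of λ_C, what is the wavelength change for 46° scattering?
0.3053 λ_C

The Compton shift formula is:
Δλ = λ_C(1 - cos θ)

Dividing both sides by λ_C:
Δλ/λ_C = 1 - cos θ

For θ = 46°:
Δλ/λ_C = 1 - cos(46°)
Δλ/λ_C = 1 - 0.6947
Δλ/λ_C = 0.3053

This means the shift is 0.3053 × λ_C = 0.7409 pm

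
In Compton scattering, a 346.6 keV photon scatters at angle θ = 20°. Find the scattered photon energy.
332.9794 keV

First convert energy to wavelength:
λ = hc/E, with hc ≈ 1239.842 keV·pm (i.e. 1239.842 eV·nm)

For E = 346.6 keV = 346600 eV:
λ = 1239.842 keV·pm / 346.6 keV
λ = 3.5772 pm

Calculate the Compton shift:
Δλ = λ_C(1 - cos(20°)) = 2.4263 × 0.0603
Δλ = 0.1463 pm

Final wavelength:
λ' = 3.5772 + 0.1463 = 3.7235 pm

Final energy:
E' = hc/λ' = 1239.842 / 3.7235 = 332.9794 keV

(Intermediate values are shown rounded; full precision is carried through to the final answer.)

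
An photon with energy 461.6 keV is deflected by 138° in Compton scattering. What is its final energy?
179.2877 keV

First convert energy to wavelength:
λ = hc/E, with hc ≈ 1239.842 keV·pm (i.e. 1239.842 eV·nm)

For E = 461.6 keV = 461600 eV:
λ = 1239.842 keV·pm / 461.6 keV
λ = 2.6860 pm

Calculate the Compton shift:
Δλ = λ_C(1 - cos(138°)) = 2.4263 × 1.7431
Δλ = 4.2294 pm

Final wavelength:
λ' = 2.6860 + 4.2294 = 6.9154 pm

Final energy:
E' = hc/λ' = 1239.842 / 6.9154 = 179.2877 keV

(Intermediate values are shown rounded; full precision is carried through to the final answer.)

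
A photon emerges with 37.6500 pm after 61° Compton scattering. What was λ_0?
36.4000 pm

From λ' = λ + Δλ, we have λ = λ' - Δλ

First calculate the Compton shift:
Δλ = λ_C(1 - cos θ)
Δλ = 2.4263 × (1 - cos(61°))
Δλ = 2.4263 × 0.5152
Δλ = 1.2500 pm

Initial wavelength:
λ = λ' - Δλ
λ = 37.6500 - 1.2500
λ = 36.4000 pm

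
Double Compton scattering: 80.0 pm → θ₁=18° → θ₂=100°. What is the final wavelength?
82.9664 pm

Apply Compton shift twice:

First scattering at θ₁ = 18°:
Δλ₁ = λ_C(1 - cos(18°))
Δλ₁ = 2.4263 × 0.0489
Δλ₁ = 0.1188 pm

After first scattering:
λ₁ = 80.0 + 0.1188 = 80.1188 pm

Second scattering at θ₂ = 100°:
Δλ₂ = λ_C(1 - cos(100°))
Δλ₂ = 2.4263 × 1.1736
Δλ₂ = 2.8476 pm

Final wavelength:
λ₂ = 80.1188 + 2.8476 = 82.9664 pm

Total shift: Δλ_total = 0.1188 + 2.8476 = 2.9664 pm

(Intermediate values are shown rounded; full precision is carried through to the final answer.)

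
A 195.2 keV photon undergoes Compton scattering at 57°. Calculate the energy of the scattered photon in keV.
166.2767 keV

First convert energy to wavelength:
λ = hc/E, with hc ≈ 1239.842 keV·pm (i.e. 1239.842 eV·nm)

For E = 195.2 keV = 195200 eV:
λ = 1239.842 keV·pm / 195.2 keV
λ = 6.3516 pm

Calculate the Compton shift:
Δλ = λ_C(1 - cos(57°)) = 2.4263 × 0.4554
Δλ = 1.1048 pm

Final wavelength:
λ' = 6.3516 + 1.1048 = 7.4565 pm

Final energy:
E' = hc/λ' = 1239.842 / 7.4565 = 166.2767 keV

(Intermediate values are shown rounded; full precision is carried through to the final answer.)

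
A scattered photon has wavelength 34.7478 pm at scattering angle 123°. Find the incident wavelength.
31.0000 pm

From λ' = λ + Δλ, we have λ = λ' - Δλ

First calculate the Compton shift:
Δλ = λ_C(1 - cos θ)
Δλ = 2.4263 × (1 - cos(123°))
Δλ = 2.4263 × 1.5446
Δλ = 3.7478 pm

Initial wavelength:
λ = λ' - Δλ
λ = 34.7478 - 3.7478
λ = 31.0000 pm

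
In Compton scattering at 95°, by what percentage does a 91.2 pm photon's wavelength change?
2.8923%

Calculate the Compton shift:
Δλ = λ_C(1 - cos(95°))
Δλ = 2.4263 × (1 - cos(95°))
Δλ = 2.4263 × 1.0872
Δλ = 2.6378 pm

Percentage change:
(Δλ/λ₀) × 100 = (2.6378/91.2) × 100
= 2.8923%

(Intermediate values are shown rounded; full precision is carried through to the final answer.)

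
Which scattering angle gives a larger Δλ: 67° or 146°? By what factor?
146° produces the larger shift by a factor of 3.002

Calculate both shifts using Δλ = λ_C(1 - cos θ):

For θ₁ = 67°:
Δλ₁ = 2.4263 × (1 - cos(67°))
Δλ₁ = 2.4263 × 0.6093
Δλ₁ = 1.4783 pm

For θ₂ = 146°:
Δλ₂ = 2.4263 × (1 - cos(146°))
Δλ₂ = 2.4263 × 1.8290
Δλ₂ = 4.4378 pm

The 146° angle produces the larger shift.
Ratio: 4.4378/1.4783 = 3.002

(Intermediate values are shown rounded; full precision is carried through to the final answer.)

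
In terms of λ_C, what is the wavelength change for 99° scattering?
1.1564 λ_C

The Compton shift formula is:
Δλ = λ_C(1 - cos θ)

Dividing both sides by λ_C:
Δλ/λ_C = 1 - cos θ

For θ = 99°:
Δλ/λ_C = 1 - cos(99°)
Δλ/λ_C = 1 - -0.1564
Δλ/λ_C = 1.1564

This means the shift is 1.1564 × λ_C = 2.8059 pm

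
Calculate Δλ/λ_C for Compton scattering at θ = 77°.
0.7750 λ_C

The Compton shift formula is:
Δλ = λ_C(1 - cos θ)

Dividing both sides by λ_C:
Δλ/λ_C = 1 - cos θ

For θ = 77°:
Δλ/λ_C = 1 - cos(77°)
Δλ/λ_C = 1 - 0.2250
Δλ/λ_C = 0.7750

This means the shift is 0.7750 × λ_C = 1.8805 pm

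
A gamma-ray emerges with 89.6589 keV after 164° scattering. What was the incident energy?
136.7000 keV

Convert final energy to wavelength (hc ≈ 1239.842 keV·pm):
λ' = hc/E' = 1239.842 / 89.6589 = 13.8284 pm

Calculate the Compton shift:
Δλ = λ_C(1 - cos(164°))
Δλ = 2.4263 × (1 - cos(164°))
Δλ = 4.7586 pm

Initial wavelength:
λ = λ' - Δλ = 13.8284 - 4.7586 = 9.0698 pm

Initial energy:
E = hc/λ = 1239.842 / 9.0698 = 136.7000 keV

(Intermediate values are shown rounded; full precision is carried through to the final answer.)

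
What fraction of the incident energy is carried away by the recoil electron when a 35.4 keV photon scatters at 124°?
0.0975 (or 9.75%)

Calculate initial and final photon energies:

Initial: E₀ = 35.4 keV → λ₀ = 35.0238 pm
Compton shift: Δλ = 3.7831 pm
Final wavelength: λ' = 38.8069 pm
Final energy: E' = 31.9490 keV

Fractional energy loss:
(E₀ - E')/E₀ = (35.4000 - 31.9490)/35.4000
= 3.4510/35.4000
= 0.0975
= 9.75%

(Intermediate values are shown rounded; full precision is carried through to the final answer.)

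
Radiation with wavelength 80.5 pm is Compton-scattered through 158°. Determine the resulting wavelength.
85.1759 pm

Using the Compton scattering formula:
λ' = λ + Δλ = λ + λ_C(1 - cos θ)

Given:
- Initial wavelength λ = 80.5 pm
- Scattering angle θ = 158°
- Compton wavelength λ_C ≈ 2.4263 pm

Calculate the shift:
Δλ = 2.4263 × (1 - cos(158°))
Δλ = 2.4263 × 1.9272
Δλ = 4.6759 pm

Final wavelength:
λ' = 80.5 + 4.6759 = 85.1759 pm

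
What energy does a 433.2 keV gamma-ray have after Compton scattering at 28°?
394.0936 keV

First convert energy to wavelength:
λ = hc/E, with hc ≈ 1239.842 keV·pm (i.e. 1239.842 eV·nm)

For E = 433.2 keV = 433200 eV:
λ = 1239.842 keV·pm / 433.2 keV
λ = 2.8621 pm

Calculate the Compton shift:
Δλ = λ_C(1 - cos(28°)) = 2.4263 × 0.1171
Δλ = 0.2840 pm

Final wavelength:
λ' = 2.8621 + 0.2840 = 3.1461 pm

Final energy:
E' = hc/λ' = 1239.842 / 3.1461 = 394.0936 keV

(Intermediate values are shown rounded; full precision is carried through to the final answer.)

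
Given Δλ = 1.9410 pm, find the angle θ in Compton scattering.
78.46°

From the Compton formula Δλ = λ_C(1 - cos θ), we can solve for θ:

cos θ = 1 - Δλ/λ_C

Given:
- Δλ = 1.9410 pm
- λ_C = h/(m_e·c) ≈ 2.42631024 pm

cos θ = 1 - 1.9410/2.42631024
cos θ = 1 - 0.799980
cos θ = 0.200020

θ = arccos(0.200020)
θ = 78.46°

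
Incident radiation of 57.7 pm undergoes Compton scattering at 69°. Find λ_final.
59.2568 pm

Using the Compton scattering formula:
λ' = λ + Δλ = λ + λ_C(1 - cos θ)

Given:
- Initial wavelength λ = 57.7 pm
- Scattering angle θ = 69°
- Compton wavelength λ_C ≈ 2.4263 pm

Calculate the shift:
Δλ = 2.4263 × (1 - cos(69°))
Δλ = 2.4263 × 0.6416
Δλ = 1.5568 pm

Final wavelength:
λ' = 57.7 + 1.5568 = 59.2568 pm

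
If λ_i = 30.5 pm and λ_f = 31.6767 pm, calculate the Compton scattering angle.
59.00°

First find the wavelength shift:
Δλ = λ' - λ = 31.6767 - 30.5 = 1.1767 pm

Using Δλ = λ_C(1 - cos θ), with λ_C = h/(m_e·c) ≈ 2.42631024 pm:
cos θ = 1 - Δλ/λ_C
cos θ = 1 - 1.1767/2.42631024
cos θ = 0.515025

θ = arccos(0.515025)
θ = 59.00°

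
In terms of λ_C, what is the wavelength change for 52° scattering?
0.3843 λ_C

The Compton shift formula is:
Δλ = λ_C(1 - cos θ)

Dividing both sides by λ_C:
Δλ/λ_C = 1 - cos θ

For θ = 52°:
Δλ/λ_C = 1 - cos(52°)
Δλ/λ_C = 1 - 0.6157
Δλ/λ_C = 0.3843

This means the shift is 0.3843 × λ_C = 0.9325 pm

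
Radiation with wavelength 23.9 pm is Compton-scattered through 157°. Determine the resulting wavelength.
28.5597 pm

Using the Compton scattering formula:
λ' = λ + Δλ = λ + λ_C(1 - cos θ)

Given:
- Initial wavelength λ = 23.9 pm
- Scattering angle θ = 157°
- Compton wavelength λ_C ≈ 2.4263 pm

Calculate the shift:
Δλ = 2.4263 × (1 - cos(157°))
Δλ = 2.4263 × 1.9205
Δλ = 4.6597 pm

Final wavelength:
λ' = 23.9 + 4.6597 = 28.5597 pm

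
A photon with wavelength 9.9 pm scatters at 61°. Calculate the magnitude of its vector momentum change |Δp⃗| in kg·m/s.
6.4456e-23 kg·m/s

Photon momentum magnitude is p = h/λ.

Initial momentum:
p₀ = h/λ = 6.6261e-34/9.9000e-12 = 6.6930e-23 kg·m/s

After scattering:
λ' = λ + Δλ = 9.9 + 1.2500 = 11.1500 pm
p' = h/λ' = 6.6261e-34/1.1150e-11 = 5.9427e-23 kg·m/s

Momentum is a vector; the scattered photon's direction makes angle θ = 61° with the incident direction. The magnitude of the vector change Δp⃗ = p⃗₀ − p⃗' is found from the law of cosines:
|Δp⃗|² = p₀² + p'² − 2p₀p'cos θ
|Δp⃗|² = (6.6930e-23)² + (5.9427e-23)² − 2·6.6930e-23·5.9427e-23·cos(61°)
|Δp⃗| = 6.4456e-23 kg·m/s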